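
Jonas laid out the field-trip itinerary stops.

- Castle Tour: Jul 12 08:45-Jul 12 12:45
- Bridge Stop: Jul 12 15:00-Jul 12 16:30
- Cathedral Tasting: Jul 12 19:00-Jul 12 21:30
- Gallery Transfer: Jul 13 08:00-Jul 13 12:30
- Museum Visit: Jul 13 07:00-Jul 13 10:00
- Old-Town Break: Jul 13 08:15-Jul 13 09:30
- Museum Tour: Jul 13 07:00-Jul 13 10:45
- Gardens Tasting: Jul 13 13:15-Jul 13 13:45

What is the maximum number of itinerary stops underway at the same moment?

4

Sort all start/end points and keep a running count:
Jul 12 08:45 start Castle Tour → 1
Jul 12 12:45 end Castle Tour → 0
Jul 12 15:00 start Bridge Stop → 1
Jul 12 16:30 end Bridge Stop → 0
Jul 12 19:00 start Cathedral Tasting → 1
Jul 12 21:30 end Cathedral Tasting → 0
Jul 13 07:00 start Museum Tour → 1
Jul 13 07:00 start Museum Visit → 2
Jul 13 08:00 start Gallery Transfer → 3
Jul 13 08:15 start Old-Town Break → 4
Jul 13 09:30 end Old-Town Break → 3
Jul 13 10:00 end Museum Visit → 2
Jul 13 10:45 end Museum Tour → 1
Jul 13 12:30 end Gallery Transfer → 0
Jul 13 13:15 start Gardens Tasting → 1
Jul 13 13:45 end Gardens Tasting → 0
Peak is 4, at Jul 13 08:15 (Gallery Transfer, Museum Tour, Museum Visit, Old-Town Break).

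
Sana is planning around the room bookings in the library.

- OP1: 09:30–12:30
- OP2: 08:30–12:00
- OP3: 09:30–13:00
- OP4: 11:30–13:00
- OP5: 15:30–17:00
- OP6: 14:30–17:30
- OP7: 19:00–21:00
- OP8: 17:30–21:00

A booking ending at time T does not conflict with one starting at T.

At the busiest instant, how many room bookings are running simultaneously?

4

Sweep the timeline, counting +1 at each start and −1 at each end (ends before starts at a tie):
08:30 start OP2 → 1
09:30 start OP1 → 2
09:30 start OP3 → 3
11:30 start OP4 → 4
12:00 end OP2 → 3
12:30 end OP1 → 2
13:00 end OP3 → 1
13:00 end OP4 → 0
14:30 start OP6 → 1
15:30 start OP5 → 2
17:00 end OP5 → 1
17:30 end OP6 → 0
17:30 start OP8 → 1
19:00 start OP7 → 2
21:00 end OP7 → 1
21:00 end OP8 → 0
Peak is 4, at 11:30 (OP1, OP2, OP3, OP4).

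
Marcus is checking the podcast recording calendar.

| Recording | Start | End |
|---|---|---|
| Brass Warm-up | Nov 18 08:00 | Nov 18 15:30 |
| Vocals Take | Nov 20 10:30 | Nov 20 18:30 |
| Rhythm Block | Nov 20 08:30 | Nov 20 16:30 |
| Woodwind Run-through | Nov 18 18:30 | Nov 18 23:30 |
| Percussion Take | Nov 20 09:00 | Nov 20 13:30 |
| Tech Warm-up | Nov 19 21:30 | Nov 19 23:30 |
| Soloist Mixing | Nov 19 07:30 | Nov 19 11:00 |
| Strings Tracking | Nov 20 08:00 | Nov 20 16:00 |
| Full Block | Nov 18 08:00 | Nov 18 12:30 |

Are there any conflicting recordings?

Two intervals overlap when each starts before the other ends.
Sorted by start: Full Block, Brass Warm-up, Woodwind Run-through, Soloist Mixing, Tech Warm-up, Strings Tracking, Rhythm Block, Percussion Take, Vocals Take.
Brass Warm-up starts before Full Block ends → Full Block and Brass Warm-up overlap.
That's a conflict, so the schedule is not conflict-free.

Yes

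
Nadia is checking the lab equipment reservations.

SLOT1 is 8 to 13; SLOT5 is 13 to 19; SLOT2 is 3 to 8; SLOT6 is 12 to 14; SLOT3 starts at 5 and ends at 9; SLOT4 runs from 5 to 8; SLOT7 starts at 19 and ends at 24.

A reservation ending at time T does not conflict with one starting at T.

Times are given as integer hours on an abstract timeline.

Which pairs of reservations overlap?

Two intervals overlap when each starts before the other ends.
Sorted by start: SLOT2, SLOT3, SLOT4, SLOT1, SLOT6, SLOT5, SLOT7.
SLOT3 starts before SLOT2 ends → SLOT2 and SLOT3 overlap.
SLOT4 starts before SLOT2 ends → SLOT2 and SLOT4 overlap.
SLOT1 starts exactly when SLOT2 ends (back-to-back, no overlap), so SLOT2 has no further overlaps.
SLOT4 starts before SLOT3 ends → SLOT3 and SLOT4 overlap.
SLOT1 starts before SLOT3 ends → SLOT3 and SLOT1 overlap.
SLOT6 starts after SLOT3 ends, so SLOT3 has no further overlaps.
SLOT1 starts exactly when SLOT4 ends (back-to-back, no overlap), so SLOT4 has no further overlaps.
SLOT6 starts before SLOT1 ends → SLOT1 and SLOT6 overlap.
SLOT5 starts exactly when SLOT1 ends (back-to-back, no overlap), so SLOT1 has no further overlaps.
SLOT5 starts before SLOT6 ends → SLOT6 and SLOT5 overlap.
SLOT7 starts after SLOT6 ends.
SLOT7 starts exactly when SLOT5 ends (back-to-back, no overlap).

SLOT1 & SLOT3, SLOT1 & SLOT6, SLOT2 & SLOT3, SLOT2 & SLOT4, SLOT3 & SLOT4, SLOT5 & SLOT6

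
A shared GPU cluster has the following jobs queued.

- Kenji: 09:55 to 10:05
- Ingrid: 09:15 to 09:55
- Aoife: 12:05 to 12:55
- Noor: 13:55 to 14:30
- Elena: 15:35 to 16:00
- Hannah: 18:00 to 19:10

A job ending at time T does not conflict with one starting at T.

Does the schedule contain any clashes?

Two intervals overlap when each starts before the other ends.
Sorted by start: Ingrid, Kenji, Aoife, Noor, Elena, Hannah.
Kenji starts exactly when Ingrid ends (back-to-back, no overlap); Ingrid is clear from here.
Aoife starts after Kenji ends; Kenji is clear from here.
Noor starts after Aoife ends; Aoife is clear from here.
Elena starts after Noor ends; Noor is clear from here.
Hannah starts after Elena ends.
Every pair is clear; the schedule has no overlaps.

No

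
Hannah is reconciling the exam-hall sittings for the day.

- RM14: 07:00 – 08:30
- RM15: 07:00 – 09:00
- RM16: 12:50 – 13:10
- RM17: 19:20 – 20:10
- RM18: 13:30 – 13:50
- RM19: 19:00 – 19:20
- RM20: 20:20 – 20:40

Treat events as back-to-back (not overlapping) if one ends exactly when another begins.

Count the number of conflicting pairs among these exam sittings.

Sorted by start: RM14, RM15, RM16, RM18, RM19, RM17, RM20.
RM15 starts before RM14 ends → RM14 and RM15 overlap.
RM16 starts after RM14 ends — done with RM14.
RM16 starts after RM15 ends — done with RM15.
RM18 starts after RM16 ends — done with RM16.
RM19 starts after RM18 ends — done with RM18.
RM17 starts exactly when RM19 ends (back-to-back, no overlap) — done with RM19.
RM20 starts after RM17 ends.
Overlapping pairs: RM14 & RM15 — 1 in total.

1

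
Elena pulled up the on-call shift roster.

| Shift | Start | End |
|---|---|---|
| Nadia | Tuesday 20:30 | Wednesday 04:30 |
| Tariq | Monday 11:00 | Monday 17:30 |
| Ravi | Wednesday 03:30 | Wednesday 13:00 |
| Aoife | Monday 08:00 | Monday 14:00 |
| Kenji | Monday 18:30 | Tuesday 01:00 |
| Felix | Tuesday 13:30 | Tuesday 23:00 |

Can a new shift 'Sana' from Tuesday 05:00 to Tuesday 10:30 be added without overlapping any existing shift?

Yes — the slot is free

Aoife: ends Monday 14:00 at or before Sana starts Tuesday 05:00 → clear.
Tariq: ends Monday 17:30 at or before Sana starts Tuesday 05:00 → clear.
Kenji: ends Tuesday 01:00 at or before Sana starts Tuesday 05:00 → clear.
Felix: starts Tuesday 13:30 at or after Sana ends Tuesday 10:30 → clear.
Nadia: starts Tuesday 20:30 at or after Sana ends Tuesday 10:30 → clear.
Ravi: starts Wednesday 03:30 at or after Sana ends Tuesday 10:30 → clear.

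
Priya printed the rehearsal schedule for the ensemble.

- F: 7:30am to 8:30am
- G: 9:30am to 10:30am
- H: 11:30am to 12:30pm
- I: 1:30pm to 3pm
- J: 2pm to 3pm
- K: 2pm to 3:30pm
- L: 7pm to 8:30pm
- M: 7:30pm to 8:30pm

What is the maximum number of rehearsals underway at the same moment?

3

Sweep the timeline, counting +1 at each start and −1 at each end (ends before starts at a tie):
7:30am start F → 1
8:30am end F → 0
9:30am start G → 1
10:30am end G → 0
11:30am start H → 1
12:30pm end H → 0
1:30pm start I → 1
2pm start J → 2
2pm start K → 3
3pm end I → 2
3pm end J → 1
3:30pm end K → 0
7pm start L → 1
7:30pm start M → 2
8:30pm end L → 1
8:30pm end M → 0
Peak is 3, at 2pm (I, J, K).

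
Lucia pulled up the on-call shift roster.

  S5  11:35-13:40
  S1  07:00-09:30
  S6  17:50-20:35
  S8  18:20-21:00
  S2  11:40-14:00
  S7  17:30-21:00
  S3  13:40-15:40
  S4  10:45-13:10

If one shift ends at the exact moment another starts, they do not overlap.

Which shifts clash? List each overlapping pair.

S2 & S3, S2 & S4, S2 & S5, S4 & S5, S6 & S7, S6 & S8, S7 & S8

Two intervals overlap when each starts before the other ends.
Sorted by start: S1, S4, S5, S2, S3, S7, S6, S8.
S4 starts after S1 ends, so nothing later overlaps S1 either.
S5 starts before S4 ends → S4 and S5 overlap.
S2 starts before S4 ends → S4 and S2 overlap.
S3 starts after S4 ends, so nothing later overlaps S4 either.
S2 starts before S5 ends → S5 and S2 overlap.
S3 starts exactly when S5 ends (back-to-back, no overlap), so nothing later overlaps S5 either.
S3 starts before S2 ends → S2 and S3 overlap.
S7 starts after S2 ends, so nothing later overlaps S2 either.
S7 starts after S3 ends, so nothing later overlaps S3 either.
S6 starts before S7 ends → S7 and S6 overlap.
S8 starts before S7 ends → S7 and S8 overlap.
S8 starts before S6 ends → S6 and S8 overlap.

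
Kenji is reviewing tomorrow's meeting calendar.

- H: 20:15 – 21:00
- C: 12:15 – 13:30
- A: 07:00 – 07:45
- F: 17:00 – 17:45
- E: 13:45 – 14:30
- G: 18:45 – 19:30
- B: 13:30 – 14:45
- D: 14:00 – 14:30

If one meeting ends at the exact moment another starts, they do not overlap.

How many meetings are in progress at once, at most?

3

Walk through starts and ends in time order (an end at T is processed before a start at T):
07:00 start A → 1
07:45 end A → 0
12:15 start C → 1
13:30 end C → 0
13:30 start B → 1
13:45 start E → 2
14:00 start D → 3
14:30 end D → 2
14:30 end E → 1
14:45 end B → 0
17:00 start F → 1
17:45 end F → 0
18:45 start G → 1
19:30 end G → 0
20:15 start H → 1
21:00 end H → 0
Peak is 3, at 14:00 (B, D, E).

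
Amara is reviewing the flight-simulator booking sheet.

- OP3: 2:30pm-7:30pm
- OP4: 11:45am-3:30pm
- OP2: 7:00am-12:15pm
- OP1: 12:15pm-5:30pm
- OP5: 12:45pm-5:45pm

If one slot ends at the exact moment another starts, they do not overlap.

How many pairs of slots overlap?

7

Two intervals overlap when each starts before the other ends.
Sorted by start: OP2, OP4, OP1, OP5, OP3.
OP4 starts before OP2 ends → OP2 and OP4 overlap.
OP1 starts exactly when OP2 ends (back-to-back, no overlap), so OP2 has no further overlaps.
OP1 starts before OP4 ends → OP4 and OP1 overlap.
OP5 starts before OP4 ends → OP4 and OP5 overlap.
OP3 starts before OP4 ends → OP4 and OP3 overlap.
OP5 starts before OP1 ends → OP1 and OP5 overlap.
OP3 starts before OP1 ends → OP1 and OP3 overlap.
OP3 starts before OP5 ends → OP5 and OP3 overlap.
Overlapping pairs: OP1 & OP3, OP1 & OP4, OP1 & OP5, OP2 & OP4, OP3 & OP4, OP3 & OP5, OP4 & OP5 — 7 in total.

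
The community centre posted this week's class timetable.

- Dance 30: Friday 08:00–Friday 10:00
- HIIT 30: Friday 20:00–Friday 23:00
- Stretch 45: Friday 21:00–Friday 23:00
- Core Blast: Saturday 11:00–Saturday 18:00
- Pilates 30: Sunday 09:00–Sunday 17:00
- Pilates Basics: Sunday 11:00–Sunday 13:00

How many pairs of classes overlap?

Check each pair: they overlap iff neither finishes before the other starts.
Sorted by start: Dance 30, HIIT 30, Stretch 45, Core Blast, Pilates 30, Pilates Basics.
HIIT 30 starts after Dance 30 ends — done with Dance 30.
Stretch 45 starts before HIIT 30 ends → HIIT 30 and Stretch 45 overlap.
Core Blast starts after HIIT 30 ends — done with HIIT 30.
Core Blast starts after Stretch 45 ends — done with Stretch 45.
Pilates 30 starts after Core Blast ends — done with Core Blast.
Pilates Basics starts before Pilates 30 ends → Pilates 30 and Pilates Basics overlap.
Overlapping pairs: HIIT 30 & Stretch 45, Pilates 30 & Pilates Basics — 2 in total.

2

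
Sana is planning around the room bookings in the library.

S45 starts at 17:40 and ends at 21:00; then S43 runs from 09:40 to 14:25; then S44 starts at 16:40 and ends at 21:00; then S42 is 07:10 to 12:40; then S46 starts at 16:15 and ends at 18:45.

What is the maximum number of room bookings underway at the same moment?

3

Sort all start/end points and keep a running count:
07:10 start S42 → 1
09:40 start S43 → 2
12:40 end S42 → 1
14:25 end S43 → 0
16:15 start S46 → 1
16:40 start S44 → 2
17:40 start S45 → 3
18:45 end S46 → 2
21:00 end S44 → 1
21:00 end S45 → 0
Peak is 3, at 17:40 (S44, S45, S46).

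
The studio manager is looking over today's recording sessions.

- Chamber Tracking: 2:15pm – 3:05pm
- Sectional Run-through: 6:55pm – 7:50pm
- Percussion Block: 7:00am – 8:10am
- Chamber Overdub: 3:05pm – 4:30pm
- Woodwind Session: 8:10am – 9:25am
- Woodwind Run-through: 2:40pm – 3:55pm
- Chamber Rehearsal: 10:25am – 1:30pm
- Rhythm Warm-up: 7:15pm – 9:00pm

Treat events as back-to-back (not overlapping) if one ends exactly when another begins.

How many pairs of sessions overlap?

3

Two intervals overlap when each starts before the other ends.
Sorted by start: Percussion Block, Woodwind Session, Chamber Rehearsal, Chamber Tracking, Woodwind Run-through, Chamber Overdub, Sectional Run-through, Rhythm Warm-up.
Woodwind Session starts exactly when Percussion Block ends (back-to-back, no overlap), so nothing later overlaps Percussion Block either.
Chamber Rehearsal starts after Woodwind Session ends, so nothing later overlaps Woodwind Session either.
Chamber Tracking starts after Chamber Rehearsal ends, so nothing later overlaps Chamber Rehearsal either.
Woodwind Run-through starts before Chamber Tracking ends → Chamber Tracking and Woodwind Run-through overlap.
Chamber Overdub starts exactly when Chamber Tracking ends (back-to-back, no overlap), so nothing later overlaps Chamber Tracking either.
Chamber Overdub starts before Woodwind Run-through ends → Woodwind Run-through and Chamber Overdub overlap.
Sectional Run-through starts after Woodwind Run-through ends, so nothing later overlaps Woodwind Run-through either.
Sectional Run-through starts after Chamber Overdub ends, so nothing later overlaps Chamber Overdub either.
Rhythm Warm-up starts before Sectional Run-through ends → Sectional Run-through and Rhythm Warm-up overlap.
Overlapping pairs: Chamber Overdub & Woodwind Run-through, Chamber Tracking & Woodwind Run-through, Rhythm Warm-up & Sectional Run-through — 3 in total.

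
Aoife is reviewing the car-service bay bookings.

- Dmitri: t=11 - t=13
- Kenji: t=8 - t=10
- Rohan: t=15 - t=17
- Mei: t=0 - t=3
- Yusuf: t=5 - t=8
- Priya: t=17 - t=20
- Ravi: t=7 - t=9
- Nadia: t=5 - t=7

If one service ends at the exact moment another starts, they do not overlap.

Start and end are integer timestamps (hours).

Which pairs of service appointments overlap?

Two intervals overlap when each starts before the other ends.
Sorted by start: Mei, Yusuf, Nadia, Ravi, Kenji, Dmitri, Rohan, Priya.
Yusuf starts after Mei ends, so nothing later overlaps Mei either.
Nadia starts before Yusuf ends → Yusuf and Nadia overlap.
Ravi starts before Yusuf ends → Yusuf and Ravi overlap.
Kenji starts exactly when Yusuf ends (back-to-back, no overlap), so nothing later overlaps Yusuf either.
Ravi starts exactly when Nadia ends (back-to-back, no overlap), so nothing later overlaps Nadia either.
Kenji starts before Ravi ends → Ravi and Kenji overlap.
Dmitri starts after Ravi ends, so nothing later overlaps Ravi either.
Dmitri starts after Kenji ends, so nothing later overlaps Kenji either.
Rohan starts after Dmitri ends, so nothing later overlaps Dmitri either.
Priya starts exactly when Rohan ends (back-to-back, no overlap).

Kenji & Ravi, Nadia & Yusuf, Ravi & Yusuf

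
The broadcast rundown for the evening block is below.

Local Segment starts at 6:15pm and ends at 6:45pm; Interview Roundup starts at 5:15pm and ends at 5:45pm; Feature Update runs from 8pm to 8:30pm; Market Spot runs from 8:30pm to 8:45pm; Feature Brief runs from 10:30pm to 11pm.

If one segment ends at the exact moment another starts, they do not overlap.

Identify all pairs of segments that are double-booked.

Two intervals overlap when each starts before the other ends.
Sorted by start: Interview Roundup, Local Segment, Feature Update, Market Spot, Feature Brief.
Local Segment starts after Interview Roundup ends, so nothing later overlaps Interview Roundup either.
Feature Update starts after Local Segment ends, so nothing later overlaps Local Segment either.
Market Spot starts exactly when Feature Update ends (back-to-back, no overlap), so nothing later overlaps Feature Update either.
Feature Brief starts after Market Spot ends.

no overlapping pairs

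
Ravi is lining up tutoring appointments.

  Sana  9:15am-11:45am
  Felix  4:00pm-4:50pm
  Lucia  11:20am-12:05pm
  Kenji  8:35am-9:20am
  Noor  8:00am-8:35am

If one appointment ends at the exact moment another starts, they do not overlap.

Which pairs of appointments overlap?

Sorted by start: Noor, Kenji, Sana, Lucia, Felix.
Kenji starts exactly when Noor ends (back-to-back, no overlap), so Noor has no further overlaps.
Sana starts before Kenji ends → Kenji and Sana overlap.
Lucia starts after Kenji ends, so Kenji has no further overlaps.
Lucia starts before Sana ends → Sana and Lucia overlap.
Felix starts after Sana ends.
Felix starts after Lucia ends.

Kenji & Sana, Lucia & Sana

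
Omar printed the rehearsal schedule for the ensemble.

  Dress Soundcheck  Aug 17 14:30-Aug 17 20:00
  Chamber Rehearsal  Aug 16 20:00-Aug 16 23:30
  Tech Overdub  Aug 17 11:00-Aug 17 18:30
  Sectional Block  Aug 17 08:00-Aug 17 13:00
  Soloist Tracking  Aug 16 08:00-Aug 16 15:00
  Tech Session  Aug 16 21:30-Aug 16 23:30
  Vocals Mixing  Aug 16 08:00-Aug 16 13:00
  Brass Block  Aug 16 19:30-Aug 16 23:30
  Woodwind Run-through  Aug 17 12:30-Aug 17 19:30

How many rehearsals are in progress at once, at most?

3

Walk through starts and ends in time order (an end at T is processed before a start at T):
Aug 16 08:00 start Soloist Tracking → 1
Aug 16 08:00 start Vocals Mixing → 2
Aug 16 13:00 end Vocals Mixing → 1
Aug 16 15:00 end Soloist Tracking → 0
Aug 16 19:30 start Brass Block → 1
Aug 16 20:00 start Chamber Rehearsal → 2
Aug 16 21:30 start Tech Session → 3
Aug 16 23:30 end Brass Block → 2
Aug 16 23:30 end Chamber Rehearsal → 1
Aug 16 23:30 end Tech Session → 0
Aug 17 08:00 start Sectional Block → 1
Aug 17 11:00 start Tech Overdub → 2
Aug 17 12:30 start Woodwind Run-through → 3
Aug 17 13:00 end Sectional Block → 2
Aug 17 14:30 start Dress Soundcheck → 3
Aug 17 18:30 end Tech Overdub → 2
Aug 17 19:30 end Woodwind Run-through → 1
Aug 17 20:00 end Dress Soundcheck → 0
Peak is 3, at Aug 16 21:30 (Brass Block, Chamber Rehearsal, Tech Session).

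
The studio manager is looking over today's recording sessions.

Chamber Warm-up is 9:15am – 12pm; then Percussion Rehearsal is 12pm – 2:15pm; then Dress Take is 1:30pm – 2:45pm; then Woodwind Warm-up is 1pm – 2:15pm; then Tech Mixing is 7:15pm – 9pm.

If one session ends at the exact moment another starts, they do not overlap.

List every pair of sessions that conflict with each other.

Sorted by start: Chamber Warm-up, Percussion Rehearsal, Woodwind Warm-up, Dress Take, Tech Mixing.
Percussion Rehearsal starts exactly when Chamber Warm-up ends (back-to-back, no overlap), so Chamber Warm-up has no further overlaps.
Woodwind Warm-up starts before Percussion Rehearsal ends → Percussion Rehearsal and Woodwind Warm-up overlap.
Dress Take starts before Percussion Rehearsal ends → Percussion Rehearsal and Dress Take overlap.
Tech Mixing starts after Percussion Rehearsal ends.
Dress Take starts before Woodwind Warm-up ends → Woodwind Warm-up and Dress Take overlap.
Tech Mixing starts after Woodwind Warm-up ends.
Tech Mixing starts after Dress Take ends.

Dress Take & Percussion Rehearsal, Dress Take & Woodwind Warm-up, Percussion Rehearsal & Woodwind Warm-up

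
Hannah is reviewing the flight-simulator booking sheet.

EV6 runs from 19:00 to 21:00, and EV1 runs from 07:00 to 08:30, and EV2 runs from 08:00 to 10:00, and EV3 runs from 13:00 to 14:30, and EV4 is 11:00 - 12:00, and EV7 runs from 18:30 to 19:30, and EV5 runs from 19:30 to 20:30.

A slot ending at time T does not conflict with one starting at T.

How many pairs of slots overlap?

3

Sorted by start: EV1, EV2, EV4, EV3, EV7, EV6, EV5.
EV2 starts before EV1 ends → EV1 and EV2 overlap.
EV4 starts after EV1 ends, so nothing later overlaps EV1 either.
EV4 starts after EV2 ends, so nothing later overlaps EV2 either.
EV3 starts after EV4 ends, so nothing later overlaps EV4 either.
EV7 starts after EV3 ends, so nothing later overlaps EV3 either.
EV6 starts before EV7 ends → EV7 and EV6 overlap.
EV5 starts exactly when EV7 ends (back-to-back, no overlap).
EV5 starts before EV6 ends → EV6 and EV5 overlap.
Overlapping pairs: EV1 & EV2, EV5 & EV6, EV6 & EV7 — 3 in total.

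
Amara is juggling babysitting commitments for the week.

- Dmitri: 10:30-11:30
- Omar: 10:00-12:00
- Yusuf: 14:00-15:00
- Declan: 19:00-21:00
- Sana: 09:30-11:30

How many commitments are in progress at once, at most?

Sort all start/end points and keep a running count:
09:30 start Sana → 1
10:00 start Omar → 2
10:30 start Dmitri → 3
11:30 end Dmitri → 2
11:30 end Sana → 1
12:00 end Omar → 0
14:00 start Yusuf → 1
15:00 end Yusuf → 0
19:00 start Declan → 1
21:00 end Declan → 0
Peak is 3, at 10:30 (Dmitri, Omar, Sana).

3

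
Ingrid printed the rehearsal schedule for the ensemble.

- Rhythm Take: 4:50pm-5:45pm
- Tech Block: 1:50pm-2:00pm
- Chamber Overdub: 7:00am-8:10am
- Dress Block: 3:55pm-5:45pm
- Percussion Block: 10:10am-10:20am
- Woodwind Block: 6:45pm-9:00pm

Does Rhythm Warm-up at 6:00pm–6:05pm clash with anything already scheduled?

Chamber Overdub: ends 8:10am at or before Rhythm Warm-up starts 6:00pm → clear.
Percussion Block: ends 10:20am at or before Rhythm Warm-up starts 6:00pm → clear.
Tech Block: ends 2:00pm at or before Rhythm Warm-up starts 6:00pm → clear.
Dress Block: ends 5:45pm at or before Rhythm Warm-up starts 6:00pm → clear.
Rhythm Take: ends 5:45pm at or before Rhythm Warm-up starts 6:00pm → clear.
Woodwind Block: starts 6:45pm at or after Rhythm Warm-up ends 6:05pm → clear.

No — it doesn't clash with anything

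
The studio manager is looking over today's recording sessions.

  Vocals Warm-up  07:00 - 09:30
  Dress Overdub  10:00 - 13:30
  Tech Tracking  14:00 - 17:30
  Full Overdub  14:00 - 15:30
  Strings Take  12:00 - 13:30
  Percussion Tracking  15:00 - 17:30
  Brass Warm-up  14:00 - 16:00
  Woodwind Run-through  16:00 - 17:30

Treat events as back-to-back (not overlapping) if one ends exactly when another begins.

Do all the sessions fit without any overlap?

No

Sorted by start: Vocals Warm-up, Dress Overdub, Strings Take, Tech Tracking, Full Overdub, Brass Warm-up, Percussion Tracking, Woodwind Run-through.
Dress Overdub starts after Vocals Warm-up ends, so Vocals Warm-up has no further overlaps.
Strings Take starts before Dress Overdub ends → Dress Overdub and Strings Take overlap.
That's a conflict, so the schedule is not conflict-free.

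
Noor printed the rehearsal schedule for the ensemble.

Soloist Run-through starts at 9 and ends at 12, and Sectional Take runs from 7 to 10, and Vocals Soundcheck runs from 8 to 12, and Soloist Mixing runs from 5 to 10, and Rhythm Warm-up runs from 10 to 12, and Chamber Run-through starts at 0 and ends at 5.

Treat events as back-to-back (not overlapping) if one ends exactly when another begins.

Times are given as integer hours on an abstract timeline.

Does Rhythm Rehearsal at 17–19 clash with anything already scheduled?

Chamber Run-through: ends 5 at or before Rhythm Rehearsal starts 17 → clear.
Soloist Mixing: ends 10 at or before Rhythm Rehearsal starts 17 → clear.
Sectional Take: ends 10 at or before Rhythm Rehearsal starts 17 → clear.
Vocals Soundcheck: ends 12 at or before Rhythm Rehearsal starts 17 → clear.
Soloist Run-through: ends 12 at or before Rhythm Rehearsal starts 17 → clear.
Rhythm Warm-up: ends 12 at or before Rhythm Rehearsal starts 17 → clear.

No — it doesn't clash with anything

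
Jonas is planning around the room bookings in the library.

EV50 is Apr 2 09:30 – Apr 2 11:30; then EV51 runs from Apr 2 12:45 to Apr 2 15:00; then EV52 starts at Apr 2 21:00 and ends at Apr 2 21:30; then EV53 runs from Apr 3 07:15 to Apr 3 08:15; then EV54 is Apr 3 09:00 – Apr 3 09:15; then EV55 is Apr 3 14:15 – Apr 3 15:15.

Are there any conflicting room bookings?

No

Sorted by start: EV50, EV51, EV52, EV53, EV54, EV55.
EV51 starts after EV50 ends, so EV50 has no further overlaps.
EV52 starts after EV51 ends, so EV51 has no further overlaps.
EV53 starts after EV52 ends, so EV52 has no further overlaps.
EV54 starts after EV53 ends, so EV53 has no further overlaps.
EV55 starts after EV54 ends.
Every pair is clear; the schedule has no overlaps.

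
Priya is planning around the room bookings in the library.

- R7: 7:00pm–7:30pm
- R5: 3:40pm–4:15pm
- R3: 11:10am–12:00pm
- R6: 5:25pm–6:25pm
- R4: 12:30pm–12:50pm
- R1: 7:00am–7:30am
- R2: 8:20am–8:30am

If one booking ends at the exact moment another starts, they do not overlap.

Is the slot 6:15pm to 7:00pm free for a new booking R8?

R1: ends 7:30am at or before R8 starts 6:15pm → clear.
R2: ends 8:30am at or before R8 starts 6:15pm → clear.
R3: ends 12:00pm at or before R8 starts 6:15pm → clear.
R4: ends 12:50pm at or before R8 starts 6:15pm → clear.
R5: ends 4:15pm at or before R8 starts 6:15pm → clear.
R6: starts 5:25pm before R8 ends 7:00pm, and ends 6:25pm after R8 starts 6:15pm → overlap.
R7: starts 7:00pm at or after R8 ends 7:00pm → clear.
R8 overlaps R6.

No — it overlaps R6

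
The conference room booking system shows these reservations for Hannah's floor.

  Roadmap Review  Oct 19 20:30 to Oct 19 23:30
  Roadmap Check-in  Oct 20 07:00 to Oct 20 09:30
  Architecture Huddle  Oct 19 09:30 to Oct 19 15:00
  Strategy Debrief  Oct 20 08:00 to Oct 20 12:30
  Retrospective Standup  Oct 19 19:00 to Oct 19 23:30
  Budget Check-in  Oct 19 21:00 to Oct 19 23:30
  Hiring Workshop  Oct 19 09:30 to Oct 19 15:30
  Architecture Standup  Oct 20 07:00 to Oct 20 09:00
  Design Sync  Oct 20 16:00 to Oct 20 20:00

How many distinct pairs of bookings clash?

7

Check each pair: they overlap iff neither finishes before the other starts.
Sorted by start: Hiring Workshop, Architecture Huddle, Retrospective Standup, Roadmap Review, Budget Check-in, Roadmap Check-in, Architecture Standup, Strategy Debrief, Design Sync.
Architecture Huddle starts before Hiring Workshop ends → Hiring Workshop and Architecture Huddle overlap.
Retrospective Standup starts after Hiring Workshop ends; Hiring Workshop is clear from here.
Retrospective Standup starts after Architecture Huddle ends; Architecture Huddle is clear from here.
Roadmap Review starts before Retrospective Standup ends → Retrospective Standup and Roadmap Review overlap.
Budget Check-in starts before Retrospective Standup ends → Retrospective Standup and Budget Check-in overlap.
Roadmap Check-in starts after Retrospective Standup ends; Retrospective Standup is clear from here.
Budget Check-in starts before Roadmap Review ends → Roadmap Review and Budget Check-in overlap.
Roadmap Check-in starts after Roadmap Review ends; Roadmap Review is clear from here.
Roadmap Check-in starts after Budget Check-in ends; Budget Check-in is clear from here.
Architecture Standup starts before Roadmap Check-in ends → Roadmap Check-in and Architecture Standup overlap.
Strategy Debrief starts before Roadmap Check-in ends → Roadmap Check-in and Strategy Debrief overlap.
Design Sync starts after Roadmap Check-in ends.
Strategy Debrief starts before Architecture Standup ends → Architecture Standup and Strategy Debrief overlap.
Design Sync starts after Architecture Standup ends.
Design Sync starts after Strategy Debrief ends.
Overlapping pairs: Architecture Huddle & Hiring Workshop, Architecture Standup & Roadmap Check-in, Architecture Standup & Strategy Debrief, Budget Check-in & Retrospective Standup, Budget Check-in & Roadmap Review, Retrospective Standup & Roadmap Review, Roadmap Check-in & Strategy Debrief — 7 in total.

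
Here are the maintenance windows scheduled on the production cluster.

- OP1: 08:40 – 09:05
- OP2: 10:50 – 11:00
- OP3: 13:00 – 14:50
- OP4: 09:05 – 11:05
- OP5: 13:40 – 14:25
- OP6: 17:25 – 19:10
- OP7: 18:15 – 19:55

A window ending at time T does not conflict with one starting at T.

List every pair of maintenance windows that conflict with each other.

Two intervals overlap when each starts before the other ends.
Sorted by start: OP1, OP4, OP2, OP3, OP5, OP6, OP7.
OP4 starts exactly when OP1 ends (back-to-back, no overlap), so nothing later overlaps OP1 either.
OP2 starts before OP4 ends → OP4 and OP2 overlap.
OP3 starts after OP4 ends, so nothing later overlaps OP4 either.
OP3 starts after OP2 ends, so nothing later overlaps OP2 either.
OP5 starts before OP3 ends → OP3 and OP5 overlap.
OP6 starts after OP3 ends, so nothing later overlaps OP3 either.
OP6 starts after OP5 ends, so nothing later overlaps OP5 either.
OP7 starts before OP6 ends → OP6 and OP7 overlap.

OP2 & OP4, OP3 & OP5, OP6 & OP7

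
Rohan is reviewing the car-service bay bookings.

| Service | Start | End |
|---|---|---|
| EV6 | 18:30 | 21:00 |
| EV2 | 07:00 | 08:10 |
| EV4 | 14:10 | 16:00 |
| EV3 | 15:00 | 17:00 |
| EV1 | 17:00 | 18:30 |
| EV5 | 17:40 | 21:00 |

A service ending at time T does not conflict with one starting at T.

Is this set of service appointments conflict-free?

No

Sorted by start: EV2, EV4, EV3, EV1, EV5, EV6.
EV4 starts after EV2 ends, so EV2 has no further overlaps.
EV3 starts before EV4 ends → EV4 and EV3 overlap.
That's a conflict, so the schedule is not conflict-free.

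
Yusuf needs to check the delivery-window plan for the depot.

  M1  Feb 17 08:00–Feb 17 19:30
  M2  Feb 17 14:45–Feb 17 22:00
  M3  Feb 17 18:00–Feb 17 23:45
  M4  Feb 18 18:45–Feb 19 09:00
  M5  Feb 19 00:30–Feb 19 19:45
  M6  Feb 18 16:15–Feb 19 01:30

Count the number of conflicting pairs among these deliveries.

Two intervals overlap when each starts before the other ends.
Sorted by start: M1, M2, M3, M6, M4, M5.
M2 starts before M1 ends → M1 and M2 overlap.
M3 starts before M1 ends → M1 and M3 overlap.
M6 starts after M1 ends, so M1 has no further overlaps.
M3 starts before M2 ends → M2 and M3 overlap.
M6 starts after M2 ends, so M2 has no further overlaps.
M6 starts after M3 ends, so M3 has no further overlaps.
M4 starts before M6 ends → M6 and M4 overlap.
M5 starts before M6 ends → M6 and M5 overlap.
M5 starts before M4 ends → M4 and M5 overlap.
Overlapping pairs: M1 & M2, M1 & M3, M2 & M3, M4 & M5, M4 & M6, M5 & M6 — 6 in total.

6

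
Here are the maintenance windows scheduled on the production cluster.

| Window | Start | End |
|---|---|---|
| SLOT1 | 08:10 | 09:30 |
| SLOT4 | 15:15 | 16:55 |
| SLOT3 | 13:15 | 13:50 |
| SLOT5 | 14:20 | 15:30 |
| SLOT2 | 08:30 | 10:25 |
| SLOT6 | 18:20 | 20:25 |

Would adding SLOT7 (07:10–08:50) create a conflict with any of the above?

SLOT1: starts 08:10 before SLOT7 ends 08:50, and ends 09:30 after SLOT7 starts 07:10 → overlap.
SLOT2: starts 08:30 before SLOT7 ends 08:50, and ends 10:25 after SLOT7 starts 07:10 → overlap.
SLOT3: starts 13:15 at or after SLOT7 ends 08:50 → clear.
SLOT5: starts 14:20 at or after SLOT7 ends 08:50 → clear.
SLOT4: starts 15:15 at or after SLOT7 ends 08:50 → clear.
SLOT6: starts 18:20 at or after SLOT7 ends 08:50 → clear.
SLOT7 overlaps SLOT1, SLOT2.

Yes — it overlaps SLOT1, SLOT2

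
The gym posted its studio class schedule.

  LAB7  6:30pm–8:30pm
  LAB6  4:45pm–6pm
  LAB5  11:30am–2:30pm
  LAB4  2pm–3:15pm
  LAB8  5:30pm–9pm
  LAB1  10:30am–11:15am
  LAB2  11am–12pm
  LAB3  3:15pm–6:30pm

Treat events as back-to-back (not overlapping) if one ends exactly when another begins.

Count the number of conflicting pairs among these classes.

7

Sorted by start: LAB1, LAB2, LAB5, LAB4, LAB3, LAB6, LAB8, LAB7.
LAB2 starts before LAB1 ends → LAB1 and LAB2 overlap.
LAB5 starts after LAB1 ends; LAB1 is clear from here.
LAB5 starts before LAB2 ends → LAB2 and LAB5 overlap.
LAB4 starts after LAB2 ends; LAB2 is clear from here.
LAB4 starts before LAB5 ends → LAB5 and LAB4 overlap.
LAB3 starts after LAB5 ends; LAB5 is clear from here.
LAB3 starts exactly when LAB4 ends (back-to-back, no overlap); LAB4 is clear from here.
LAB6 starts before LAB3 ends → LAB3 and LAB6 overlap.
LAB8 starts before LAB3 ends → LAB3 and LAB8 overlap.
LAB7 starts exactly when LAB3 ends (back-to-back, no overlap).
LAB8 starts before LAB6 ends → LAB6 and LAB8 overlap.
LAB7 starts after LAB6 ends.
LAB7 starts before LAB8 ends → LAB8 and LAB7 overlap.
Overlapping pairs: LAB1 & LAB2, LAB2 & LAB5, LAB3 & LAB6, LAB3 & LAB8, LAB4 & LAB5, LAB6 & LAB8, LAB7 & LAB8 — 7 in total.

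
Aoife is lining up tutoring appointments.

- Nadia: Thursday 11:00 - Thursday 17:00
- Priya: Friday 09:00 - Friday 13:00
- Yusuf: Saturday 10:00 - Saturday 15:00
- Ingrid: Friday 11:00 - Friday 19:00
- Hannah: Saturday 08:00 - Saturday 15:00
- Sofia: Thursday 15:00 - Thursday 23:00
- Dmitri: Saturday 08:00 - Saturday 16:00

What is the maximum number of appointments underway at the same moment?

Walk through starts and ends in time order (an end at T is processed before a start at T):
Thursday 11:00 start Nadia → 1
Thursday 15:00 start Sofia → 2
Thursday 17:00 end Nadia → 1
Thursday 23:00 end Sofia → 0
Friday 09:00 start Priya → 1
Friday 11:00 start Ingrid → 2
Friday 13:00 end Priya → 1
Friday 19:00 end Ingrid → 0
Saturday 08:00 start Dmitri → 1
Saturday 08:00 start Hannah → 2
Saturday 10:00 start Yusuf → 3
Saturday 15:00 end Hannah → 2
Saturday 15:00 end Yusuf → 1
Saturday 16:00 end Dmitri → 0
Peak is 3, at Saturday 10:00 (Dmitri, Hannah, Yusuf).

3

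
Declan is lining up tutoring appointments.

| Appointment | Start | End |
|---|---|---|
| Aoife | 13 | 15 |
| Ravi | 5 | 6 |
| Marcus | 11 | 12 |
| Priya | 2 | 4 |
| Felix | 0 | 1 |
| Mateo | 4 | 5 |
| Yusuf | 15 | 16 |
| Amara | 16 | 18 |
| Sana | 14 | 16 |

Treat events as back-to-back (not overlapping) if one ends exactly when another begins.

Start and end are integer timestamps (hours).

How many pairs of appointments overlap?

2

Sorted by start: Felix, Priya, Mateo, Ravi, Marcus, Aoife, Sana, Yusuf, Amara.
Priya starts after Felix ends, so nothing later overlaps Felix either.
Mateo starts exactly when Priya ends (back-to-back, no overlap), so nothing later overlaps Priya either.
Ravi starts exactly when Mateo ends (back-to-back, no overlap), so nothing later overlaps Mateo either.
Marcus starts after Ravi ends, so nothing later overlaps Ravi either.
Aoife starts after Marcus ends, so nothing later overlaps Marcus either.
Sana starts before Aoife ends → Aoife and Sana overlap.
Yusuf starts exactly when Aoife ends (back-to-back, no overlap), so nothing later overlaps Aoife either.
Yusuf starts before Sana ends → Sana and Yusuf overlap.
Amara starts exactly when Sana ends (back-to-back, no overlap).
Amara starts exactly when Yusuf ends (back-to-back, no overlap).
Overlapping pairs: Aoife & Sana, Sana & Yusuf — 2 in total.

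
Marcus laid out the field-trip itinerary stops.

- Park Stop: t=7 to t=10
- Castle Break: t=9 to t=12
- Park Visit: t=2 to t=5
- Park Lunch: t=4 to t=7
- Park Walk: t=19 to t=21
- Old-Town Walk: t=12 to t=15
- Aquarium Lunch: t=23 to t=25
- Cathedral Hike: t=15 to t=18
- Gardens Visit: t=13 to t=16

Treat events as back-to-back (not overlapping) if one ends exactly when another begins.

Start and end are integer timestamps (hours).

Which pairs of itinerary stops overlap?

Sorted by start: Park Visit, Park Lunch, Park Stop, Castle Break, Old-Town Walk, Gardens Visit, Cathedral Hike, Park Walk, Aquarium Lunch.
Park Lunch starts before Park Visit ends → Park Visit and Park Lunch overlap.
Park Stop starts after Park Visit ends; Park Visit is clear from here.
Park Stop starts exactly when Park Lunch ends (back-to-back, no overlap); Park Lunch is clear from here.
Castle Break starts before Park Stop ends → Park Stop and Castle Break overlap.
Old-Town Walk starts after Park Stop ends; Park Stop is clear from here.
Old-Town Walk starts exactly when Castle Break ends (back-to-back, no overlap); Castle Break is clear from here.
Gardens Visit starts before Old-Town Walk ends → Old-Town Walk and Gardens Visit overlap.
Cathedral Hike starts exactly when Old-Town Walk ends (back-to-back, no overlap); Old-Town Walk is clear from here.
Cathedral Hike starts before Gardens Visit ends → Gardens Visit and Cathedral Hike overlap.
Park Walk starts after Gardens Visit ends; Gardens Visit is clear from here.
Park Walk starts after Cathedral Hike ends; Cathedral Hike is clear from here.
Aquarium Lunch starts after Park Walk ends.

Castle Break & Park Stop, Cathedral Hike & Gardens Visit, Gardens Visit & Old-Town Walk, Park Lunch & Park Visit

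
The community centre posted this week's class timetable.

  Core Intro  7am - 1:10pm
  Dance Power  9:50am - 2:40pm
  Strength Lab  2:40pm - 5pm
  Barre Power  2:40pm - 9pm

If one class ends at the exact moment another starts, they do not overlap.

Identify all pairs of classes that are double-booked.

Barre Power & Strength Lab, Core Intro & Dance Power

Sorted by start: Core Intro, Dance Power, Strength Lab, Barre Power.
Dance Power starts before Core Intro ends → Core Intro and Dance Power overlap.
Strength Lab starts after Core Intro ends; Core Intro is clear from here.
Strength Lab starts exactly when Dance Power ends (back-to-back, no overlap); Dance Power is clear from here.
Barre Power starts before Strength Lab ends → Strength Lab and Barre Power overlap.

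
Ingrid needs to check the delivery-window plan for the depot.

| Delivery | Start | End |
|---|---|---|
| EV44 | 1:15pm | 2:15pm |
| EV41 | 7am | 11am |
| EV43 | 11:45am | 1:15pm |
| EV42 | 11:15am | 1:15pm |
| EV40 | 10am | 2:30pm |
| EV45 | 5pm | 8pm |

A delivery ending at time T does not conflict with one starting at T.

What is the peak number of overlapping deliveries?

Walk through starts and ends in time order (an end at T is processed before a start at T):
7am start EV41 → 1
10am start EV40 → 2
11am end EV41 → 1
11:15am start EV42 → 2
11:45am start EV43 → 3
1:15pm end EV42 → 2
1:15pm end EV43 → 1
1:15pm start EV44 → 2
2:15pm end EV44 → 1
2:30pm end EV40 → 0
5pm start EV45 → 1
8pm end EV45 → 0
Peak is 3, at 11:45am (EV40, EV42, EV43).

3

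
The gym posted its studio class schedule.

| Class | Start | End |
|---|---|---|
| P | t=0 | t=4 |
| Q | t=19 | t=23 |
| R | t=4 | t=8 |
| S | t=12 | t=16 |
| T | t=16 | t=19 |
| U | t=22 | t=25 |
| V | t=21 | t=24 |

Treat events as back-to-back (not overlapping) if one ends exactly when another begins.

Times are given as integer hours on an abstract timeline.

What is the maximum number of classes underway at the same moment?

3

Walk through starts and ends in time order (an end at T is processed before a start at T):
t=0 start P → 1
t=4 end P → 0
t=4 start R → 1
t=8 end R → 0
t=12 start S → 1
t=16 end S → 0
t=16 start T → 1
t=19 end T → 0
t=19 start Q → 1
t=21 start V → 2
t=22 start U → 3
t=23 end Q → 2
t=24 end V → 1
t=25 end U → 0
Peak is 3, at t=22 (Q, U, V).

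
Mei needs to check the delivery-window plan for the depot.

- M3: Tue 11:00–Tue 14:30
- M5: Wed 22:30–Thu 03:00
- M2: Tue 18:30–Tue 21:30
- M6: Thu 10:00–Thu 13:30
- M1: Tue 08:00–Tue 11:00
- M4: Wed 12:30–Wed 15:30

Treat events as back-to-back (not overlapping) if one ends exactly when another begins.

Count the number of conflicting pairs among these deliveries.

Check each pair: they overlap iff neither finishes before the other starts.
Sorted by start: M1, M3, M2, M4, M5, M6.
M3 starts exactly when M1 ends (back-to-back, no overlap); M1 is clear from here.
M2 starts after M3 ends; M3 is clear from here.
M4 starts after M2 ends; M2 is clear from here.
M5 starts after M4 ends; M4 is clear from here.
M6 starts after M5 ends.
No pair overlaps.

0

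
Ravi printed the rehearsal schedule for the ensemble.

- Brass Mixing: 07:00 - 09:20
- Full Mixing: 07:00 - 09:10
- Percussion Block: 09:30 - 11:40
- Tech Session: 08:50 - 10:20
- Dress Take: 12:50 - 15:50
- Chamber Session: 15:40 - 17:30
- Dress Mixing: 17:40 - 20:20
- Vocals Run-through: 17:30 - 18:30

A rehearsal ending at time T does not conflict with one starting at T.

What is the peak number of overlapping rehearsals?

Sweep the timeline, counting +1 at each start and −1 at each end (ends before starts at a tie):
07:00 start Brass Mixing → 1
07:00 start Full Mixing → 2
08:50 start Tech Session → 3
09:10 end Full Mixing → 2
09:20 end Brass Mixing → 1
09:30 start Percussion Block → 2
10:20 end Tech Session → 1
11:40 end Percussion Block → 0
12:50 start Dress Take → 1
15:40 start Chamber Session → 2
15:50 end Dress Take → 1
17:30 end Chamber Session → 0
17:30 start Vocals Run-through → 1
17:40 start Dress Mixing → 2
18:30 end Vocals Run-through → 1
20:20 end Dress Mixing → 0
Peak is 3, at 08:50 (Brass Mixing, Full Mixing, Tech Session).

3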